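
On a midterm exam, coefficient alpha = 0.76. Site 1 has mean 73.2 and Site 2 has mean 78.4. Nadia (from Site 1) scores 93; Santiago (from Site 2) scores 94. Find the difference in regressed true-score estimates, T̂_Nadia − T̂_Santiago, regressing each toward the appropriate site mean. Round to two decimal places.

T̂_Nadia = 0.76(93) + 0.24(73.2) = 88.2480
T̂_Santiago = 0.76(94) + 0.24(78.4) = 90.2560
Difference = 88.2480 − 90.2560 = -2.0080

-2.01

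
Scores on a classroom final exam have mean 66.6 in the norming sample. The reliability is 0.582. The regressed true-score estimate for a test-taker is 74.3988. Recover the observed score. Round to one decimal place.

T̂ = ρX + (1 − ρ)μ  ⇒  X = (T̂ − (1 − ρ)μ) / ρ
X = (74.3988 − 0.418 × 66.6) / 0.582 = (74.3988 − 27.8388) / 0.582 = 46.5600 / 0.582 = 80.000

80.0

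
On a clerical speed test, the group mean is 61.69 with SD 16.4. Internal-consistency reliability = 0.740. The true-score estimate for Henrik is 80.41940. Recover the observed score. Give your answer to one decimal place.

T̂ = ρX + (1 − ρ)μ  ⇒  X = (T̂ − (1 − ρ)μ) / ρ
X = (80.41940 − 0.260 × 61.69) / 0.740 = (80.41940 − 16.03940) / 0.740 = 64.38000 / 0.740 = 87.000

87.0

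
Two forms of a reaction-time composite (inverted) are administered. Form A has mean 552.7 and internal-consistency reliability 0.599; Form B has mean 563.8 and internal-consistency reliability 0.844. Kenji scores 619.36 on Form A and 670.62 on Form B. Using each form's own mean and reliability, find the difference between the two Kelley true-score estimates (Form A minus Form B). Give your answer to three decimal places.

T̂_A = 0.599(619.36) + 0.401(552.7) = 592.62934
T̂_B = 0.844(670.62) + 0.156(563.8) = 653.95608
T̂_A − T̂_B = -61.32674

-61.327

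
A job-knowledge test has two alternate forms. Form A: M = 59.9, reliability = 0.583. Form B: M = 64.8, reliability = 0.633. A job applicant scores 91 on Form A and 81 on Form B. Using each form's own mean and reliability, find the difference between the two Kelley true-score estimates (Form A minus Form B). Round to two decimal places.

T̂_A = 0.583(91) + 0.417(59.9) = 78.0313
T̂_B = 0.633(81) + 0.367(64.8) = 75.0546
T̂_A − T̂_B = 2.9767

2.98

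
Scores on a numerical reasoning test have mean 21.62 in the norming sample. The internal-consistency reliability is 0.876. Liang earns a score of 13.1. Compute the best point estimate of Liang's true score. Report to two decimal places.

Weight the observed score by reliability and the mean by (1 − reliability): T̂ = 0.876·13.1 + 0.124·21.62 = 11.4756 + 2.68088 = 14.156.

14.16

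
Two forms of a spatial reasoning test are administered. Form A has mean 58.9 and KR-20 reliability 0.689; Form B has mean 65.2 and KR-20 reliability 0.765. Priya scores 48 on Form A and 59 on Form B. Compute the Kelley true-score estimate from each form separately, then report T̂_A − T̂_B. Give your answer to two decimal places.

T̂_A = 0.689(48) + 0.311(58.9) = 51.3899
T̂_B = 0.765(59) + 0.235(65.2) = 60.4570
T̂_A − T̂_B = -9.0671

-9.07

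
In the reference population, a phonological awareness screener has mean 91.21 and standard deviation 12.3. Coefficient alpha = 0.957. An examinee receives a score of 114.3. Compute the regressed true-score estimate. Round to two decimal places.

T̂ = ρX + (1 − ρ)μ
  = 0.957 × 114.3 + 0.043 × 91.21
  = 109.3851 + 3.92203
  = 113.307
  ≈ 113.31

113.31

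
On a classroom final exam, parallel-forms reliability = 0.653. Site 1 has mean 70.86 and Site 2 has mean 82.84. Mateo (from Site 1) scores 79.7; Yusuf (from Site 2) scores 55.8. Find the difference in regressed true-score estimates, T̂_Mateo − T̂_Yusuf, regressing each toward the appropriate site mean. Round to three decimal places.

T̂_Mateo = 0.653(79.7) + 0.347(70.86) = 76.63252
T̂_Yusuf = 0.653(55.8) + 0.347(82.84) = 65.18288
Difference = 76.63252 − 65.18288 = 11.44964

11.450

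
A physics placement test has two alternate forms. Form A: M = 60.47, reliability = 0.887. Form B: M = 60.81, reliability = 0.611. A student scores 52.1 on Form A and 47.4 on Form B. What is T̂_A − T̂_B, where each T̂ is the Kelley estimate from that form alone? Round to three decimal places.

T̂_A = 0.887(52.1) + 0.113(60.47) = 53.04581
T̂_B = 0.611(47.4) + 0.389(60.81) = 52.61649
T̂_A − T̂_B = 0.42932

0.429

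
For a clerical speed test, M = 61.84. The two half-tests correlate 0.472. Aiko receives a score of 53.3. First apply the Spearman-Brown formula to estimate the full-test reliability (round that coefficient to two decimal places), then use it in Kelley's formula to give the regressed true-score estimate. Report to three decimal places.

Spearman-Brown: ρ = 2r/(1 + r) = 2(0.472)/(1 + 0.472) = 0.9440/1.472 = 0.6413 → 0.64
T̂ = 0.64(53.3) + 0.36(61.84) = 34.112 + 22.2624 = 56.3744 → 56.374

56.374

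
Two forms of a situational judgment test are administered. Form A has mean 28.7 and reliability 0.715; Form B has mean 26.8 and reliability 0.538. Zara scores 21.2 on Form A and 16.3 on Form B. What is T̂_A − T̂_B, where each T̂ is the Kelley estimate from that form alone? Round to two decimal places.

T̂_A = 0.715(21.2) + 0.285(28.7) = 23.3375
T̂_B = 0.538(16.3) + 0.462(26.8) = 21.1510
T̂_A − T̂_B = 2.1865

2.19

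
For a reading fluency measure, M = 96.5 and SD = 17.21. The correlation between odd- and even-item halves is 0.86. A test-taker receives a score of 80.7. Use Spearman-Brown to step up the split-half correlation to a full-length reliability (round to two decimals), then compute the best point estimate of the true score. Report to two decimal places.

81.96

Spearman-Brown: ρ = 2r/(1 + r) = 2(0.86)/(1 + 0.86) = 1.720/1.86 = 0.9247 → 0.92
Regress the observed score toward the mean by the unreliability: T̂ = 0.92·80.7 + 0.08·96.5 = 74.244 + 7.720 = 81.964.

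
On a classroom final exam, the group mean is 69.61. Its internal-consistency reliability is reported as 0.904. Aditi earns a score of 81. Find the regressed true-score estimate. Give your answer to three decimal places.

79.907

T̂ = 0.904(81) + 0.096(69.61) = 73.224 + 6.68256 = 79.9066 → 79.907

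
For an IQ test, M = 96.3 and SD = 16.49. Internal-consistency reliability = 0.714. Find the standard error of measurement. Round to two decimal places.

SEM = SD · √(1 − ρ) = 16.49 × √0.286 = 16.49 × 0.5348 = 8.819

8.82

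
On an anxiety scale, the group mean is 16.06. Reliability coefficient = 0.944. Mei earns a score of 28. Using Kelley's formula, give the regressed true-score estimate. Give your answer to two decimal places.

27.33

T̂ = ρX + (1 − ρ)μ
  = 0.944 × 28 + 0.056 × 16.06
  = 26.432 + 0.89936
  = 27.331
  ≈ 27.33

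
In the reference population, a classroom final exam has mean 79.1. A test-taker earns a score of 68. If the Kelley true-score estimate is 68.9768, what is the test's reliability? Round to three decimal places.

T̂ = ρX + (1 − ρ)μ  ⇒  T̂ − μ = ρ(X − μ)
ρ = (T̂ − μ)/(X − μ) = (68.9768 − 79.1) / (68 − 79.1) = -10.1232 / -11.1 = 0.91200

0.912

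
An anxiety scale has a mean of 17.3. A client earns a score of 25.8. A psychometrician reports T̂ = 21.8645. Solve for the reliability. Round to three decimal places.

T̂ = ρX + (1 − ρ)μ  ⇒  T̂ − μ = ρ(X − μ)
ρ = (T̂ − μ)/(X − μ) = (21.8645 − 17.3) / (25.8 − 17.3) = 4.5645 / 8.5 = 0.53700

0.537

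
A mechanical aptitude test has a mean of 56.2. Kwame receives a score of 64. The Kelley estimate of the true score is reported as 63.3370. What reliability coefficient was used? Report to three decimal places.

0.915

T̂ = ρX + (1 − ρ)μ  ⇒  T̂ − μ = ρ(X − μ)
ρ = (T̂ − μ)/(X − μ) = (63.3370 − 56.2) / (64 − 56.2) = 7.1370 / 7.8 = 0.91500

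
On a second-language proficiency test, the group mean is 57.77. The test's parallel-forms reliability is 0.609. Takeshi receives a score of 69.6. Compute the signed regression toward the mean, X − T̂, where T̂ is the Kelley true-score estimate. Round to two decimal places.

T̂ = ρX + (1 − ρ)μ
  = 0.609 × 69.6 + 0.391 × 57.77
  = 42.3864 + 22.58807
  = 64.9745
  ≈ 64.974
X − T̂ = 69.6 − 64.974 = 4.626 → 4.63

4.63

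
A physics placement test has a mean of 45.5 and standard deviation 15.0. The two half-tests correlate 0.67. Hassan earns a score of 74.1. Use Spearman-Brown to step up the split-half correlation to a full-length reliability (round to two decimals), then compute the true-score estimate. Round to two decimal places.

68.38

Spearman-Brown: ρ = 2r/(1 + r) = 2(0.67)/(1 + 0.67) = 1.340/1.67 = 0.8024 → 0.80
Weight the observed score by reliability and the mean by (1 − reliability): T̂ = 0.80·74.1 + 0.20·45.5 = 59.280 + 9.100 = 68.380.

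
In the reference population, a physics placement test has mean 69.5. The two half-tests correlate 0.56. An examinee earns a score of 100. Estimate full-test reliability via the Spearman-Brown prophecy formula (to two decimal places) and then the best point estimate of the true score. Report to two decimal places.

Spearman-Brown: ρ = 2r/(1 + r) = 2(0.56)/(1 + 0.56) = 1.120/1.56 = 0.7179 → 0.72
T̂ = ρX + (1 − ρ)μ
  = 0.72 × 100 + 0.28 × 69.5
  = 72.00 + 19.460
  = 91.460
  ≈ 91.46

91.46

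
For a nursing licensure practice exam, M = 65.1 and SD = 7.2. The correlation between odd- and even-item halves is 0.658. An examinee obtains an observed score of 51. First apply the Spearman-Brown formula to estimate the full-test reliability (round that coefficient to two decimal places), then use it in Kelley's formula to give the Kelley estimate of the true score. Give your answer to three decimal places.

53.961

Spearman-Brown: ρ = 2r/(1 + r) = 2(0.658)/(1 + 0.658) = 1.3160/1.658 = 0.7937 → 0.79
T̂ = ρX + (1 − ρ)μ
  = 0.79 × 51 + 0.21 × 65.1
  = 40.29 + 13.671
  = 53.9610
  ≈ 53.961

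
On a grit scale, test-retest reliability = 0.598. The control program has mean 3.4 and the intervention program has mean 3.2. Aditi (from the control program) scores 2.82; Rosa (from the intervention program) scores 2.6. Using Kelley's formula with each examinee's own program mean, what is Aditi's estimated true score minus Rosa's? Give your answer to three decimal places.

0.212

T̂_Aditi = 0.598(2.82) + 0.402(3.4) = 3.05316
T̂_Rosa = 0.598(2.6) + 0.402(3.2) = 2.84120
Difference = 3.05316 − 2.84120 = 0.21196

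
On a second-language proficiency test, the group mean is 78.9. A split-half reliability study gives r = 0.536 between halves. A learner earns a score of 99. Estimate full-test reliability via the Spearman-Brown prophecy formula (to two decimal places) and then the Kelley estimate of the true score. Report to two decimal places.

Spearman-Brown: ρ = 2r/(1 + r) = 2(0.536)/(1 + 0.536) = 1.0720/1.536 = 0.6979 → 0.70
Regress the observed score toward the mean by the unreliability: T̂ = 0.70·99 + 0.30·78.9 = 69.30 + 23.670 = 92.970.

92.97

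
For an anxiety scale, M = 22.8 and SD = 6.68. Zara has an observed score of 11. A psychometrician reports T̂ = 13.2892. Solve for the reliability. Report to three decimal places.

T̂ = ρX + (1 − ρ)μ  ⇒  T̂ − μ = ρ(X − μ)
ρ = (T̂ − μ)/(X − μ) = (13.2892 − 22.8) / (11 − 22.8) = -9.5108 / -11.8 = 0.80600

0.806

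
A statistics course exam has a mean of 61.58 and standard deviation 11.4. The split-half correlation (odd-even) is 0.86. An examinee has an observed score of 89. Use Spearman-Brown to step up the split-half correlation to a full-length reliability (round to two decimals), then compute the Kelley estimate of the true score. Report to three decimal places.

Spearman-Brown: ρ = 2r/(1 + r) = 2(0.86)/(1 + 0.86) = 1.720/1.86 = 0.9247 → 0.92
T̂ = 0.92(89) + 0.08(61.58) = 81.88 + 4.9264 = 86.8064 → 86.806

86.806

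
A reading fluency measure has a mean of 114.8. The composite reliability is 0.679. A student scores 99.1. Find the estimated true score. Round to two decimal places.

104.14

T̂ = ρX + (1 − ρ)μ
  = 0.679 × 99.1 + 0.321 × 114.8
  = 67.2889 + 36.8508
  = 104.140
  ≈ 104.14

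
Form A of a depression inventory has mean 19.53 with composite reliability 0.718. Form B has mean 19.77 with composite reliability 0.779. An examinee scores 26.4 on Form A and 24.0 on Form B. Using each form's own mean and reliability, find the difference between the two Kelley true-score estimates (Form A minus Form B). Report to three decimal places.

1.397

T̂_A = 0.718(26.4) + 0.282(19.53) = 24.46266
T̂_B = 0.779(24.0) + 0.221(19.77) = 23.06517
T̂_A − T̂_B = 1.39749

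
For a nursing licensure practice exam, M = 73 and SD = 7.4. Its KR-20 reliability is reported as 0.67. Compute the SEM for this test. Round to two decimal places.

4.25

SEM = SD · √(1 − ρ) = 7.4 × √0.33 = 7.4 × 0.5745 = 4.251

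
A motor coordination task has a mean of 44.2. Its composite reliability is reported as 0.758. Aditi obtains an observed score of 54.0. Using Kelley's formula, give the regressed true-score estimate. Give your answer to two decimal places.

T̂ = 0.758(54.0) + 0.242(44.2) = 40.9320 + 10.6964 = 51.628 → 51.63

51.63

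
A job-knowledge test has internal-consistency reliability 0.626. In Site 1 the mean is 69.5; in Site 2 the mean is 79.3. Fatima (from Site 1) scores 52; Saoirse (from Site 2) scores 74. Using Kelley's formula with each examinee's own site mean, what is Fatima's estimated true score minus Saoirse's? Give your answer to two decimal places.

T̂_Fatima = 0.626(52) + 0.374(69.5) = 58.5450
T̂_Saoirse = 0.626(74) + 0.374(79.3) = 75.9822
Difference = 58.5450 − 75.9822 = -17.4372

-17.44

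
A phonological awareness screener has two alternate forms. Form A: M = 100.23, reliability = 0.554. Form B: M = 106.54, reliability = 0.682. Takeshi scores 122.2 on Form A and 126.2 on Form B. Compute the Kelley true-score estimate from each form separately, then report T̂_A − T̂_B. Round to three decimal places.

-7.547

T̂_A = 0.554(122.2) + 0.446(100.23) = 112.40138
T̂_B = 0.682(126.2) + 0.318(106.54) = 119.94812
T̂_A − T̂_B = -7.54674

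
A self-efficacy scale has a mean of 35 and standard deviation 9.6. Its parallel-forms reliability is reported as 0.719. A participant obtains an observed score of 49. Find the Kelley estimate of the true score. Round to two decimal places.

45.07

Weight the observed score by reliability and the mean by (1 − reliability): T̂ = 0.719·49 + 0.281·35 = 35.231 + 9.835 = 45.066.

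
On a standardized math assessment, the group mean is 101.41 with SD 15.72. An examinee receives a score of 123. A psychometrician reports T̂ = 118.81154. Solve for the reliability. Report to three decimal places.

0.806

T̂ = ρX + (1 − ρ)μ  ⇒  T̂ − μ = ρ(X − μ)
ρ = (T̂ − μ)/(X − μ) = (118.81154 − 101.41) / (123 − 101.41) = 17.40154 / 21.59 = 0.80600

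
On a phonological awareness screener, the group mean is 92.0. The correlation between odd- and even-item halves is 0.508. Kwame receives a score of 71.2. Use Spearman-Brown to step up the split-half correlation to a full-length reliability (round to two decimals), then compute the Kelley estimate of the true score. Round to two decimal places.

Spearman-Brown: ρ = 2r/(1 + r) = 2(0.508)/(1 + 0.508) = 1.0160/1.508 = 0.6737 → 0.67
Weight the observed score by reliability and the mean by (1 − reliability): T̂ = 0.67·71.2 + 0.33·92.0 = 47.704 + 30.360 = 78.064.

78.06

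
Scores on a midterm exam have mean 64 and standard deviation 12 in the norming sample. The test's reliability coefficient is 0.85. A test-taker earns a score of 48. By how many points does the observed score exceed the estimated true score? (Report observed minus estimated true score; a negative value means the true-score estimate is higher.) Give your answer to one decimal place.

-2.4

T̂ = ρX + (1 − ρ)μ
  = 0.85 × 48 + 0.15 × 64
  = 40.80 + 9.60
  = 50.400
  ≈ 50.40
X − T̂ = 48 − 50.40 = -2.40 → -2.4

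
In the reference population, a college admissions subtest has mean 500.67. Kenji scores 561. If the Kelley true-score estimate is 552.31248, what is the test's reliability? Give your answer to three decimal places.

T̂ = ρX + (1 − ρ)μ  ⇒  T̂ − μ = ρ(X − μ)
ρ = (T̂ − μ)/(X − μ) = (552.31248 − 500.67) / (561 − 500.67) = 51.64248 / 60.33 = 0.85600

0.856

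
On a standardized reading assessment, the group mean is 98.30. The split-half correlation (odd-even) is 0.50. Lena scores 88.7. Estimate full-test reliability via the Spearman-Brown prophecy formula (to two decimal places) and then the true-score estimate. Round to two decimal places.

91.87

Spearman-Brown: ρ = 2r/(1 + r) = 2(0.50)/(1 + 0.50) = 1.000/1.50 = 0.6667 → 0.67
T̂ = ρX + (1 − ρ)μ
  = 0.67 × 88.7 + 0.33 × 98.30
  = 59.429 + 32.4390
  = 91.868
  ≈ 91.87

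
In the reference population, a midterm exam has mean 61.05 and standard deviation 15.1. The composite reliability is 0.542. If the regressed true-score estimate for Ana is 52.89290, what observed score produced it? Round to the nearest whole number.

T̂ = ρX + (1 − ρ)μ  ⇒  X = (T̂ − (1 − ρ)μ) / ρ
X = (52.89290 − 0.458 × 61.05) / 0.542 = (52.89290 − 27.96090) / 0.542 = 24.93200 / 0.542 = 46.00

46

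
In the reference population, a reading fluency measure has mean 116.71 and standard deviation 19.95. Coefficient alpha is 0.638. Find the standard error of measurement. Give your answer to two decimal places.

SEM = SD · √(1 − ρ) = 19.95 × √0.362 = 19.95 × 0.6017 = 12.003

12.00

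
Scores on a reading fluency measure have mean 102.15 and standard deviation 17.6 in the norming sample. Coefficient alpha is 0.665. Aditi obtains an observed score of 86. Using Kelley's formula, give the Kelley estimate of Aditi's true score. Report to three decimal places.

T̂ = 0.665(86) + 0.335(102.15) = 57.190 + 34.22025 = 91.4103 → 91.410

91.410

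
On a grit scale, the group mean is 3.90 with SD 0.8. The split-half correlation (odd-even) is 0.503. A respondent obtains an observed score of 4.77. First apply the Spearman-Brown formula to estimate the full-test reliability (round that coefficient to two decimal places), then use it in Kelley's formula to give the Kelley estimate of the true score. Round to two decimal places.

4.48

Spearman-Brown: ρ = 2r/(1 + r) = 2(0.503)/(1 + 0.503) = 1.0060/1.503 = 0.6693 → 0.67
T̂ = 0.67(4.77) + 0.33(3.90) = 3.1959 + 1.2870 = 4.483 → 4.48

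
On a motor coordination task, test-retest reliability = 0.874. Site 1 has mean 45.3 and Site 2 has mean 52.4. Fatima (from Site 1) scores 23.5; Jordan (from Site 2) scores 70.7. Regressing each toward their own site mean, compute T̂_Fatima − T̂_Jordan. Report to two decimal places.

T̂_Fatima = 0.874(23.5) + 0.126(45.3) = 26.2468
T̂_Jordan = 0.874(70.7) + 0.126(52.4) = 68.3942
Difference = 26.2468 − 68.3942 = -42.1474

-42.15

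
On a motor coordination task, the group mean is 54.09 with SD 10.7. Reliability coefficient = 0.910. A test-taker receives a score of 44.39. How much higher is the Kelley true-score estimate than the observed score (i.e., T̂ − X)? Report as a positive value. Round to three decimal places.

T̂ = 0.910(44.39) + 0.090(54.09) = 40.39490 + 4.86810 = 45.26300 → 45.2630
T̂ − X = 45.2630 − 44.39 = 0.8730 → 0.873

0.873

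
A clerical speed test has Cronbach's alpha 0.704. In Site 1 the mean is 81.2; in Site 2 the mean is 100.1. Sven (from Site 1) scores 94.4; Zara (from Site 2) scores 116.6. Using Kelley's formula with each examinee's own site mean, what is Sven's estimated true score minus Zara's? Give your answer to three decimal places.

T̂_Sven = 0.704(94.4) + 0.296(81.2) = 90.49280
T̂_Zara = 0.704(116.6) + 0.296(100.1) = 111.71600
Difference = 90.49280 − 111.71600 = -21.22320

-21.223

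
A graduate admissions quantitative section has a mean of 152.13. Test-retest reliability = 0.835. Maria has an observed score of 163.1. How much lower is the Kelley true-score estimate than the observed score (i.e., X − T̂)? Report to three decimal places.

1.810

T̂ = 0.835(163.1) + 0.165(152.13) = 136.1885 + 25.10145 = 161.28995 → 161.2899
X − T̂ = 163.1 − 161.2899 = 1.8101 → 1.810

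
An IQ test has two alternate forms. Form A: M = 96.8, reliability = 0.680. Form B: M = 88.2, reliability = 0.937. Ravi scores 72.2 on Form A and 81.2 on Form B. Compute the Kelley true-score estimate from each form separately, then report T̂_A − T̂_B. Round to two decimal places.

-1.57

T̂_A = 0.680(72.2) + 0.320(96.8) = 80.0720
T̂_B = 0.937(81.2) + 0.063(88.2) = 81.6410
T̂_A − T̂_B = -1.5690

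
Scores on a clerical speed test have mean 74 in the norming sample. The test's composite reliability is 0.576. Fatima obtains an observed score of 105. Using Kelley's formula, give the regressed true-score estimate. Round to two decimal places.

91.86

T̂ = ρX + (1 − ρ)μ
  = 0.576 × 105 + 0.424 × 74
  = 60.480 + 31.376
  = 91.856
  ≈ 91.86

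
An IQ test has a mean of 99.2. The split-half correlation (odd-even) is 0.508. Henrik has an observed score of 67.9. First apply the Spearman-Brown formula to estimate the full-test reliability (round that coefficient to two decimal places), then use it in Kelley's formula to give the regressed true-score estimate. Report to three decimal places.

78.229

Spearman-Brown: ρ = 2r/(1 + r) = 2(0.508)/(1 + 0.508) = 1.0160/1.508 = 0.6737 → 0.67
T̂ = 0.67(67.9) + 0.33(99.2) = 45.493 + 32.736 = 78.2290 → 78.229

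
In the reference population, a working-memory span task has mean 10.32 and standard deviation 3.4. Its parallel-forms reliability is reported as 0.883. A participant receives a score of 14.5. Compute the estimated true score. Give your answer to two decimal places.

14.01

T̂ = ρX + (1 − ρ)μ
  = 0.883 × 14.5 + 0.117 × 10.32
  = 12.8035 + 1.20744
  = 14.011
  ≈ 14.01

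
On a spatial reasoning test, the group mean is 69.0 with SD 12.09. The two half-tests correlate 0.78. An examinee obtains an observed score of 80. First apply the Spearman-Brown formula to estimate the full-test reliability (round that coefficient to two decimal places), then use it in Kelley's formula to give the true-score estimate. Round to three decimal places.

78.680

Spearman-Brown: ρ = 2r/(1 + r) = 2(0.78)/(1 + 0.78) = 1.560/1.78 = 0.8764 → 0.88
T̂ = ρX + (1 − ρ)μ
  = 0.88 × 80 + 0.12 × 69.0
  = 70.40 + 8.280
  = 78.6800
  ≈ 78.680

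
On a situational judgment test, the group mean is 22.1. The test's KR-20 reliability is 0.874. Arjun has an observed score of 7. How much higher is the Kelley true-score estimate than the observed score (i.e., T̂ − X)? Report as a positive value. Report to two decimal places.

1.90

T̂ = ρX + (1 − ρ)μ
  = 0.874 × 7 + 0.126 × 22.1
  = 6.118 + 2.7846
  = 8.9026
  ≈ 8.903
T̂ − X = 8.903 − 7 = 1.903 → 1.90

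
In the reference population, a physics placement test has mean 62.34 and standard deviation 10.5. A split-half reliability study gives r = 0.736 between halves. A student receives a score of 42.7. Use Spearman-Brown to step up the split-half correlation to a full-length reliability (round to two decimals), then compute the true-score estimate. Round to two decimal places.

45.65

Spearman-Brown: ρ = 2r/(1 + r) = 2(0.736)/(1 + 0.736) = 1.4720/1.736 = 0.8479 → 0.85
T̂ = ρX + (1 − ρ)μ
  = 0.85 × 42.7 + 0.15 × 62.34
  = 36.295 + 9.3510
  = 45.646
  ≈ 45.65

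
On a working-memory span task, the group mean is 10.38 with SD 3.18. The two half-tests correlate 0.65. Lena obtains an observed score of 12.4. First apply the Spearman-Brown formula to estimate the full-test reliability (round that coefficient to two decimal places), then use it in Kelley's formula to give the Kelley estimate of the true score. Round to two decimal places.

11.98

Spearman-Brown: ρ = 2r/(1 + r) = 2(0.65)/(1 + 0.65) = 1.300/1.65 = 0.7879 → 0.79
T̂ = 0.79(12.4) + 0.21(10.38) = 9.796 + 2.1798 = 11.976 → 11.98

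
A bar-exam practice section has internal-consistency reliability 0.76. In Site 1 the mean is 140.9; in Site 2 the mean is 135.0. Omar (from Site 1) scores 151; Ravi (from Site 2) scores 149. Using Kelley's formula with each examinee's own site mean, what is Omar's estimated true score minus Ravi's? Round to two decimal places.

2.94

T̂_Omar = 0.76(151) + 0.24(140.9) = 148.5760
T̂_Ravi = 0.76(149) + 0.24(135.0) = 145.6400
Difference = 148.5760 − 145.6400 = 2.9360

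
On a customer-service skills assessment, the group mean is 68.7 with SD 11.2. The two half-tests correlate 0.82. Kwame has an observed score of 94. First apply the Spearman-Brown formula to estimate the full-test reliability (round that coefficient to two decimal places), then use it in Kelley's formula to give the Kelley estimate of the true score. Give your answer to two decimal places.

91.47

Spearman-Brown: ρ = 2r/(1 + r) = 2(0.82)/(1 + 0.82) = 1.640/1.82 = 0.9011 → 0.90
T̂ = ρX + (1 − ρ)μ
  = 0.90 × 94 + 0.10 × 68.7
  = 84.60 + 6.870
  = 91.470
  ≈ 91.47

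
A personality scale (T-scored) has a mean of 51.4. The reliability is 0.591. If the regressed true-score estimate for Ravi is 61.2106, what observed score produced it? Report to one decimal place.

T̂ = ρX + (1 − ρ)μ  ⇒  X = (T̂ − (1 − ρ)μ) / ρ
X = (61.2106 − 0.409 × 51.4) / 0.591 = (61.2106 − 21.0226) / 0.591 = 40.1880 / 0.591 = 68.000

68.0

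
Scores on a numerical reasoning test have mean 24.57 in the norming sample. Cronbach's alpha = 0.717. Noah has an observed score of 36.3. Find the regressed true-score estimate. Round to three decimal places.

T̂ = ρX + (1 − ρ)μ
  = 0.717 × 36.3 + 0.283 × 24.57
  = 26.0271 + 6.95331
  = 32.9804
  ≈ 32.980

32.980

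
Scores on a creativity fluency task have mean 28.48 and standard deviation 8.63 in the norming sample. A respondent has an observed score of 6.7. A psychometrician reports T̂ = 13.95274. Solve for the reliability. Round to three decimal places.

T̂ = ρX + (1 − ρ)μ  ⇒  T̂ − μ = ρ(X − μ)
ρ = (T̂ − μ)/(X − μ) = (13.95274 − 28.48) / (6.7 − 28.48) = -14.52726 / -21.78 = 0.66700

0.667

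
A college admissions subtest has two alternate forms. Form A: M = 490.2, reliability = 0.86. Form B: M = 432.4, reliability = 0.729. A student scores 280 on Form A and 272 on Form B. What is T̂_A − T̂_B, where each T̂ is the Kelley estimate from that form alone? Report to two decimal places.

T̂_A = 0.86(280) + 0.14(490.2) = 309.4280
T̂_B = 0.729(272) + 0.271(432.4) = 315.4684
T̂_A − T̂_B = -6.0404

-6.04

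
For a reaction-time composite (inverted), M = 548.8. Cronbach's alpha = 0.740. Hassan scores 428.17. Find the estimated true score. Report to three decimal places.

459.534

T̂ = ρX + (1 − ρ)μ
  = 0.740 × 428.17 + 0.260 × 548.8
  = 316.84580 + 142.6880
  = 459.5338
  ≈ 459.534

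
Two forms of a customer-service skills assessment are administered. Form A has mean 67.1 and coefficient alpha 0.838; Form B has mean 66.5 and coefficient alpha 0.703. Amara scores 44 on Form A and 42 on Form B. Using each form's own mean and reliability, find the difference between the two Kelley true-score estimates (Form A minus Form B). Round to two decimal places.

T̂_A = 0.838(44) + 0.162(67.1) = 47.7422
T̂_B = 0.703(42) + 0.297(66.5) = 49.2765
T̂_A − T̂_B = -1.5343

-1.53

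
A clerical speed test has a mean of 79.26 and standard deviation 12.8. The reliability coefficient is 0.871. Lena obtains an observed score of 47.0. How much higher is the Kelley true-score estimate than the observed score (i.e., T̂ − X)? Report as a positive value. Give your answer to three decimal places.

T̂ = ρX + (1 − ρ)μ
  = 0.871 × 47.0 + 0.129 × 79.26
  = 40.9370 + 10.22454
  = 51.16154
  ≈ 51.1615
T̂ − X = 51.1615 − 47.0 = 4.1615 → 4.162

4.162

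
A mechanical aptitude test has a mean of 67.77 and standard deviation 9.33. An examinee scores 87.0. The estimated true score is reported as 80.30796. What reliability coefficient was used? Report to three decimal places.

0.652

T̂ = ρX + (1 − ρ)μ  ⇒  T̂ − μ = ρ(X − μ)
ρ = (T̂ − μ)/(X − μ) = (80.30796 − 67.77) / (87.0 − 67.77) = 12.53796 / 19.23 = 0.65200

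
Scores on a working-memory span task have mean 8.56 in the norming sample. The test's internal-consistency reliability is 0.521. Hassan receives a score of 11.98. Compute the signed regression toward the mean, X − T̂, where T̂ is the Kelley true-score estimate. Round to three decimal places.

T̂ = ρX + (1 − ρ)μ
  = 0.521 × 11.98 + 0.479 × 8.56
  = 6.24158 + 4.10024
  = 10.34182
  ≈ 10.3418
X − T̂ = 11.98 − 10.3418 = 1.6382 → 1.638

1.638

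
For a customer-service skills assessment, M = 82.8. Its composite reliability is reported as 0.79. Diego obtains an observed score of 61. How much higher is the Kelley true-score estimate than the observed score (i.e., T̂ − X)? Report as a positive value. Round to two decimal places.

Kelley's formula gives T̂ = 0.79·61 + 0.21·82.8 = 48.19 + 17.388 = 65.5780.
T̂ − X = 65.578 − 61 = 4.578 → 4.58

4.58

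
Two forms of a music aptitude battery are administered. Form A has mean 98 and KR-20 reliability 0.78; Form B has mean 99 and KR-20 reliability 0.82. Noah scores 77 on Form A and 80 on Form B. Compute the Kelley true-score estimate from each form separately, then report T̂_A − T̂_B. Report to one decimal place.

-1.8

T̂_A = 0.78(77) + 0.22(98) = 81.620
T̂_B = 0.82(80) + 0.18(99) = 83.420
T̂_A − T̂_B = -1.800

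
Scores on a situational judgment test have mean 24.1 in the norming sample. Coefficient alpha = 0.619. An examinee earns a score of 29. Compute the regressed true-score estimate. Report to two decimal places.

27.13

T̂ = 0.619(29) + 0.381(24.1) = 17.951 + 9.1821 = 27.133 → 27.13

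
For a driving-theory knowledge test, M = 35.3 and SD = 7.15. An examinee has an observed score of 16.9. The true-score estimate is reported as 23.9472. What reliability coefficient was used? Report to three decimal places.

T̂ = ρX + (1 − ρ)μ  ⇒  T̂ − μ = ρ(X − μ)
ρ = (T̂ − μ)/(X − μ) = (23.9472 − 35.3) / (16.9 − 35.3) = -11.3528 / -18.4 = 0.61700

0.617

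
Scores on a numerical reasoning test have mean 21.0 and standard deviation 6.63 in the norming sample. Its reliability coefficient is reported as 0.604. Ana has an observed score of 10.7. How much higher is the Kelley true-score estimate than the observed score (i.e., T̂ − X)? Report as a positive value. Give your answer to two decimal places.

T̂ = ρX + (1 − ρ)μ
  = 0.604 × 10.7 + 0.396 × 21.0
  = 6.4628 + 8.3160
  = 14.7788
  ≈ 14.779
T̂ − X = 14.779 − 10.7 = 4.079 → 4.08

4.08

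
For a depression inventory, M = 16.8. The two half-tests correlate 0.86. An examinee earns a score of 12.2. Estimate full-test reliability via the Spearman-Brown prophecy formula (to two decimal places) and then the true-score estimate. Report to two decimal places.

12.57

Spearman-Brown: ρ = 2r/(1 + r) = 2(0.86)/(1 + 0.86) = 1.720/1.86 = 0.9247 → 0.92
Weight the observed score by reliability and the mean by (1 − reliability): T̂ = 0.92·12.2 + 0.08·16.8 = 11.224 + 1.344 = 12.568.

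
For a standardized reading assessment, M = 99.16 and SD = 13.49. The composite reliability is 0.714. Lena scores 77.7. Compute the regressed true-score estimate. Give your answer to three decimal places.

T̂ = 0.714(77.7) + 0.286(99.16) = 55.4778 + 28.35976 = 83.8376 → 83.838

83.838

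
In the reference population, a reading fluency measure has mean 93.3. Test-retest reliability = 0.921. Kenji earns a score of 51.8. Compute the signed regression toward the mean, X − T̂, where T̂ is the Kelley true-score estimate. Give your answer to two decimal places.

T̂ = 0.921(51.8) + 0.079(93.3) = 47.7078 + 7.3707 = 55.0785 → 55.078
X − T̂ = 51.8 − 55.078 = -3.278 → -3.28

-3.28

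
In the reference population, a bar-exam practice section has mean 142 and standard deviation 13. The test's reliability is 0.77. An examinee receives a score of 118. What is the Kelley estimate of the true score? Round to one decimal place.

T̂ = 0.77(118) + 0.23(142) = 90.86 + 32.66 = 123.52 → 123.5

123.5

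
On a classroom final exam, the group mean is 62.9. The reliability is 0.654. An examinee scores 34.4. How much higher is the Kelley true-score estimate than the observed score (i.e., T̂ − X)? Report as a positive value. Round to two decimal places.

9.86

T̂ = 0.654(34.4) + 0.346(62.9) = 22.4976 + 21.7634 = 44.2610 → 44.261
T̂ − X = 44.261 − 34.4 = 9.861 → 9.86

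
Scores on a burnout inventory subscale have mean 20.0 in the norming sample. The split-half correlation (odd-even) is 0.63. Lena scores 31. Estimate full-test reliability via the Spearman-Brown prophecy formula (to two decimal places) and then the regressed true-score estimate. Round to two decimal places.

28.47

Spearman-Brown: ρ = 2r/(1 + r) = 2(0.63)/(1 + 0.63) = 1.260/1.63 = 0.7730 → 0.77
T̂ = 0.77(31) + 0.23(20.0) = 23.87 + 4.600 = 28.470 → 28.47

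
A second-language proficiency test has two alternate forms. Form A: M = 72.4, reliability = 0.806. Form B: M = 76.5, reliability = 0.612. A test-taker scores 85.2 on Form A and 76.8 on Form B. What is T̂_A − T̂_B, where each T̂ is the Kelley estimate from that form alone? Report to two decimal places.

6.03

T̂_A = 0.806(85.2) + 0.194(72.4) = 82.7168
T̂_B = 0.612(76.8) + 0.388(76.5) = 76.6836
T̂_A − T̂_B = 6.0332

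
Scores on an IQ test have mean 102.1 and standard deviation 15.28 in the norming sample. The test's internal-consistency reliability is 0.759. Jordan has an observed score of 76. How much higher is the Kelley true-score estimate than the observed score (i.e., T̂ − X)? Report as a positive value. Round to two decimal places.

6.29

T̂ = 0.759(76) + 0.241(102.1) = 57.684 + 24.6061 = 82.2901 → 82.290
T̂ − X = 82.290 − 76 = 6.290 → 6.29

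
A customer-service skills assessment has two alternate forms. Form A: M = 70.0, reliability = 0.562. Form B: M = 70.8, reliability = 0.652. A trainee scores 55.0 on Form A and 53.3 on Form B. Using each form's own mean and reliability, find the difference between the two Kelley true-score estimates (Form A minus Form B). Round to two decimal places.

2.18

T̂_A = 0.562(55.0) + 0.438(70.0) = 61.5700
T̂_B = 0.652(53.3) + 0.348(70.8) = 59.3900
T̂_A − T̂_B = 2.1800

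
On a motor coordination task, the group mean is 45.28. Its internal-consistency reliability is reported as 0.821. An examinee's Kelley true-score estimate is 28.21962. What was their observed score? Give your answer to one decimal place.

24.5

T̂ = ρX + (1 − ρ)μ  ⇒  X = (T̂ − (1 − ρ)μ) / ρ
X = (28.21962 − 0.179 × 45.28) / 0.821 = (28.21962 − 8.10512) / 0.821 = 20.11450 / 0.821 = 24.500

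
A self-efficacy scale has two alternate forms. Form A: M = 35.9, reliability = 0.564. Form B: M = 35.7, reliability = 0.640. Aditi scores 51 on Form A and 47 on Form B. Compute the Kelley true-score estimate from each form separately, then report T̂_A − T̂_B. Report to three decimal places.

T̂_A = 0.564(51) + 0.436(35.9) = 44.41640
T̂_B = 0.640(47) + 0.360(35.7) = 42.93200
T̂_A − T̂_B = 1.48440

1.484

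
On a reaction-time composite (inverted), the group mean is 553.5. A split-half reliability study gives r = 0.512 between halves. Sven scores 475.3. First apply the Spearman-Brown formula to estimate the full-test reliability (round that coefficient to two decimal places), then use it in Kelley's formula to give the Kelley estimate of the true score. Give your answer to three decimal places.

500.324

Spearman-Brown: ρ = 2r/(1 + r) = 2(0.512)/(1 + 0.512) = 1.0240/1.512 = 0.6772 → 0.68
Weight the observed score by reliability and the mean by (1 − reliability): T̂ = 0.68·475.3 + 0.32·553.5 = 323.204 + 177.120 = 500.3240.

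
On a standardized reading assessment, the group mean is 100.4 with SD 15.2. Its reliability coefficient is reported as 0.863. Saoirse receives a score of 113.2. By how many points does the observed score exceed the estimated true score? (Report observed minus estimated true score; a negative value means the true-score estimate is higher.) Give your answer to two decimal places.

1.75

T̂ = ρX + (1 − ρ)μ
  = 0.863 × 113.2 + 0.137 × 100.4
  = 97.6916 + 13.7548
  = 111.4464
  ≈ 111.446
X − T̂ = 113.2 − 111.446 = 1.754 → 1.75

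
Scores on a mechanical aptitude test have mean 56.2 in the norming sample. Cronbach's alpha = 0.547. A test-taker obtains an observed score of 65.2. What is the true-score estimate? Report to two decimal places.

T̂ = ρX + (1 − ρ)μ
  = 0.547 × 65.2 + 0.453 × 56.2
  = 35.6644 + 25.4586
  = 61.123
  ≈ 61.12

61.12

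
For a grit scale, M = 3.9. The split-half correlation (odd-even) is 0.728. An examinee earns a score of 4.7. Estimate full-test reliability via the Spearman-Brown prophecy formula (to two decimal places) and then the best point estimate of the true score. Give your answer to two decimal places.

4.57

Spearman-Brown: ρ = 2r/(1 + r) = 2(0.728)/(1 + 0.728) = 1.4560/1.728 = 0.8426 → 0.84
T̂ = 0.84(4.7) + 0.16(3.9) = 3.948 + 0.624 = 4.572 → 4.57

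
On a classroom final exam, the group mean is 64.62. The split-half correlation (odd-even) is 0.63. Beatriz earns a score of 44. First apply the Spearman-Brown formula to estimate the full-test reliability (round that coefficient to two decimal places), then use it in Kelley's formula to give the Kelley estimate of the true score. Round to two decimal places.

48.74

Spearman-Brown: ρ = 2r/(1 + r) = 2(0.63)/(1 + 0.63) = 1.260/1.63 = 0.7730 → 0.77
T̂ = 0.77(44) + 0.23(64.62) = 33.88 + 14.8626 = 48.743 → 48.74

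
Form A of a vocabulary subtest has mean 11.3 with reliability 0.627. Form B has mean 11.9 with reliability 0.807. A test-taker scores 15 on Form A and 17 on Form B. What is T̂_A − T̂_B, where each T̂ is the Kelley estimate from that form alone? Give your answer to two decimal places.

T̂_A = 0.627(15) + 0.373(11.3) = 13.6199
T̂_B = 0.807(17) + 0.193(11.9) = 16.0157
T̂_A − T̂_B = -2.3958

-2.40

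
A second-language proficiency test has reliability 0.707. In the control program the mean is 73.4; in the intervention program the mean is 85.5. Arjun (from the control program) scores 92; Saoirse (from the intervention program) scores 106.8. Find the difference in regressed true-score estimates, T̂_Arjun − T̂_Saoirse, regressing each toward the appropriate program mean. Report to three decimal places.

T̂_Arjun = 0.707(92) + 0.293(73.4) = 86.55020
T̂_Saoirse = 0.707(106.8) + 0.293(85.5) = 100.55910
Difference = 86.55020 − 100.55910 = -14.00890

-14.009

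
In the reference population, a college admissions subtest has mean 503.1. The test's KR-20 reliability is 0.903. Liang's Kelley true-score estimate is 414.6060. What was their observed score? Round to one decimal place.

405.1

T̂ = ρX + (1 − ρ)μ  ⇒  X = (T̂ − (1 − ρ)μ) / ρ
X = (414.6060 − 0.097 × 503.1) / 0.903 = (414.6060 − 48.8007) / 0.903 = 365.8053 / 0.903 = 405.100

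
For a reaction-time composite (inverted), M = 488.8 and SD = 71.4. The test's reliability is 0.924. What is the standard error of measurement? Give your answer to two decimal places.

19.68

SEM = SD · √(1 − ρ) = 71.4 × √0.076 = 71.4 × 0.2757 = 19.684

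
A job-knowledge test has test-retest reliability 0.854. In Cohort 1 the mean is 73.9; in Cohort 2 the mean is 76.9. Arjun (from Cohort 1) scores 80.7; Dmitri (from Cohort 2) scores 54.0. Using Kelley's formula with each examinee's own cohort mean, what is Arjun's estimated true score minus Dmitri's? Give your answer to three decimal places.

T̂_Arjun = 0.854(80.7) + 0.146(73.9) = 79.70720
T̂_Dmitri = 0.854(54.0) + 0.146(76.9) = 57.34340
Difference = 79.70720 − 57.34340 = 22.36380

22.364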